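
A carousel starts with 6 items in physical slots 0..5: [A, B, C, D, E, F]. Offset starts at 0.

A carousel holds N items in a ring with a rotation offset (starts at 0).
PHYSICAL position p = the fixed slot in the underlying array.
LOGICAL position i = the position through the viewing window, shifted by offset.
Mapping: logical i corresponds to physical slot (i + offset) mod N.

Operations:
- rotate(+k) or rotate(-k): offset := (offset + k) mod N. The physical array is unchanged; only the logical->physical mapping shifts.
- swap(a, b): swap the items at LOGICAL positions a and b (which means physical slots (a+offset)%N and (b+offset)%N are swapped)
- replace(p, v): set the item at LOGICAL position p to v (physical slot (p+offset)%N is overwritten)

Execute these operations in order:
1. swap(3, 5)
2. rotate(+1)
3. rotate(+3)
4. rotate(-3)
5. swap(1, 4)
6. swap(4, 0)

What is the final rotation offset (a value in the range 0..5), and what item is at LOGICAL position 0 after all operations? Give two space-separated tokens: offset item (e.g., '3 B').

Answer: 1 C

Derivation:
After op 1 (swap(3, 5)): offset=0, physical=[A,B,C,F,E,D], logical=[A,B,C,F,E,D]
After op 2 (rotate(+1)): offset=1, physical=[A,B,C,F,E,D], logical=[B,C,F,E,D,A]
After op 3 (rotate(+3)): offset=4, physical=[A,B,C,F,E,D], logical=[E,D,A,B,C,F]
After op 4 (rotate(-3)): offset=1, physical=[A,B,C,F,E,D], logical=[B,C,F,E,D,A]
After op 5 (swap(1, 4)): offset=1, physical=[A,B,D,F,E,C], logical=[B,D,F,E,C,A]
After op 6 (swap(4, 0)): offset=1, physical=[A,C,D,F,E,B], logical=[C,D,F,E,B,A]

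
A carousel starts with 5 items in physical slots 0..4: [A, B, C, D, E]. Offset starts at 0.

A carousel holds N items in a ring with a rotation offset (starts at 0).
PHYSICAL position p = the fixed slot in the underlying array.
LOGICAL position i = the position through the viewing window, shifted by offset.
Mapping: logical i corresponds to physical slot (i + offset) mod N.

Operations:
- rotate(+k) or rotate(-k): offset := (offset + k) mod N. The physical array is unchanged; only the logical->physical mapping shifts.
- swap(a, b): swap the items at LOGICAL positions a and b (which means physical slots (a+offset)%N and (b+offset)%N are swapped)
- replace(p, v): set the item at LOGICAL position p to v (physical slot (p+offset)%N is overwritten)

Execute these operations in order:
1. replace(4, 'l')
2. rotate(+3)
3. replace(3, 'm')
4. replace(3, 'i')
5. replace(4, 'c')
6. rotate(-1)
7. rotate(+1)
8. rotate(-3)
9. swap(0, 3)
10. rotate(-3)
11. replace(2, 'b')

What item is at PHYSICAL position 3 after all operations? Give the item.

Answer: A

Derivation:
After op 1 (replace(4, 'l')): offset=0, physical=[A,B,C,D,l], logical=[A,B,C,D,l]
After op 2 (rotate(+3)): offset=3, physical=[A,B,C,D,l], logical=[D,l,A,B,C]
After op 3 (replace(3, 'm')): offset=3, physical=[A,m,C,D,l], logical=[D,l,A,m,C]
After op 4 (replace(3, 'i')): offset=3, physical=[A,i,C,D,l], logical=[D,l,A,i,C]
After op 5 (replace(4, 'c')): offset=3, physical=[A,i,c,D,l], logical=[D,l,A,i,c]
After op 6 (rotate(-1)): offset=2, physical=[A,i,c,D,l], logical=[c,D,l,A,i]
After op 7 (rotate(+1)): offset=3, physical=[A,i,c,D,l], logical=[D,l,A,i,c]
After op 8 (rotate(-3)): offset=0, physical=[A,i,c,D,l], logical=[A,i,c,D,l]
After op 9 (swap(0, 3)): offset=0, physical=[D,i,c,A,l], logical=[D,i,c,A,l]
After op 10 (rotate(-3)): offset=2, physical=[D,i,c,A,l], logical=[c,A,l,D,i]
After op 11 (replace(2, 'b')): offset=2, physical=[D,i,c,A,b], logical=[c,A,b,D,i]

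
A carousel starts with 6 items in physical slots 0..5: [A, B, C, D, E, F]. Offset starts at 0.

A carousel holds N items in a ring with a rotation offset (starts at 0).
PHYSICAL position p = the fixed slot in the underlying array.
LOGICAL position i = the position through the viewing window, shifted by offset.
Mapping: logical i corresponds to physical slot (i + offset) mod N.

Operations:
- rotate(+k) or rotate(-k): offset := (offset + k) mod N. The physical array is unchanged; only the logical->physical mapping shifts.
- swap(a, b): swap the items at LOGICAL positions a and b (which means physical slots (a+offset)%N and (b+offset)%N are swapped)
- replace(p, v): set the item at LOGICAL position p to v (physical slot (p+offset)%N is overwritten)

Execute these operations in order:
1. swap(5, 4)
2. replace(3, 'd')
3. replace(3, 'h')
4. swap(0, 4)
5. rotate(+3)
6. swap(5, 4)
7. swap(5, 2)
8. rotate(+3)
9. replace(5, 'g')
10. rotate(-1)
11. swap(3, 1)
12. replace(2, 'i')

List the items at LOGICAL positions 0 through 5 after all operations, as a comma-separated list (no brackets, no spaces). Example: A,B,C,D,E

Answer: g,E,i,F,h,A

Derivation:
After op 1 (swap(5, 4)): offset=0, physical=[A,B,C,D,F,E], logical=[A,B,C,D,F,E]
After op 2 (replace(3, 'd')): offset=0, physical=[A,B,C,d,F,E], logical=[A,B,C,d,F,E]
After op 3 (replace(3, 'h')): offset=0, physical=[A,B,C,h,F,E], logical=[A,B,C,h,F,E]
After op 4 (swap(0, 4)): offset=0, physical=[F,B,C,h,A,E], logical=[F,B,C,h,A,E]
After op 5 (rotate(+3)): offset=3, physical=[F,B,C,h,A,E], logical=[h,A,E,F,B,C]
After op 6 (swap(5, 4)): offset=3, physical=[F,C,B,h,A,E], logical=[h,A,E,F,C,B]
After op 7 (swap(5, 2)): offset=3, physical=[F,C,E,h,A,B], logical=[h,A,B,F,C,E]
After op 8 (rotate(+3)): offset=0, physical=[F,C,E,h,A,B], logical=[F,C,E,h,A,B]
After op 9 (replace(5, 'g')): offset=0, physical=[F,C,E,h,A,g], logical=[F,C,E,h,A,g]
After op 10 (rotate(-1)): offset=5, physical=[F,C,E,h,A,g], logical=[g,F,C,E,h,A]
After op 11 (swap(3, 1)): offset=5, physical=[E,C,F,h,A,g], logical=[g,E,C,F,h,A]
After op 12 (replace(2, 'i')): offset=5, physical=[E,i,F,h,A,g], logical=[g,E,i,F,h,A]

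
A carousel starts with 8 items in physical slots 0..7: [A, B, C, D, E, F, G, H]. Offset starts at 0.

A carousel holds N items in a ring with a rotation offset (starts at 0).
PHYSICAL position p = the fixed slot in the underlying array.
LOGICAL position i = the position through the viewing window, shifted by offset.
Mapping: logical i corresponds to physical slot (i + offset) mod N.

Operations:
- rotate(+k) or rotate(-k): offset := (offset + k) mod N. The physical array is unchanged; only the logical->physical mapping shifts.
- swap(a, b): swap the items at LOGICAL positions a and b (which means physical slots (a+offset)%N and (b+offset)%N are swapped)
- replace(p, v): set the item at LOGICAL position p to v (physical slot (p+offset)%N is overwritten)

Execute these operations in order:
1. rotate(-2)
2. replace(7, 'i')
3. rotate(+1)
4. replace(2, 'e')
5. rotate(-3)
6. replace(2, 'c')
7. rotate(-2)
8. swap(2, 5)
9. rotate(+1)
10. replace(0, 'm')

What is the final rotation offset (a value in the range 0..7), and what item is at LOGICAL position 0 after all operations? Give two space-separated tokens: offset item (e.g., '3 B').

Answer: 3 m

Derivation:
After op 1 (rotate(-2)): offset=6, physical=[A,B,C,D,E,F,G,H], logical=[G,H,A,B,C,D,E,F]
After op 2 (replace(7, 'i')): offset=6, physical=[A,B,C,D,E,i,G,H], logical=[G,H,A,B,C,D,E,i]
After op 3 (rotate(+1)): offset=7, physical=[A,B,C,D,E,i,G,H], logical=[H,A,B,C,D,E,i,G]
After op 4 (replace(2, 'e')): offset=7, physical=[A,e,C,D,E,i,G,H], logical=[H,A,e,C,D,E,i,G]
After op 5 (rotate(-3)): offset=4, physical=[A,e,C,D,E,i,G,H], logical=[E,i,G,H,A,e,C,D]
After op 6 (replace(2, 'c')): offset=4, physical=[A,e,C,D,E,i,c,H], logical=[E,i,c,H,A,e,C,D]
After op 7 (rotate(-2)): offset=2, physical=[A,e,C,D,E,i,c,H], logical=[C,D,E,i,c,H,A,e]
After op 8 (swap(2, 5)): offset=2, physical=[A,e,C,D,H,i,c,E], logical=[C,D,H,i,c,E,A,e]
After op 9 (rotate(+1)): offset=3, physical=[A,e,C,D,H,i,c,E], logical=[D,H,i,c,E,A,e,C]
After op 10 (replace(0, 'm')): offset=3, physical=[A,e,C,m,H,i,c,E], logical=[m,H,i,c,E,A,e,C]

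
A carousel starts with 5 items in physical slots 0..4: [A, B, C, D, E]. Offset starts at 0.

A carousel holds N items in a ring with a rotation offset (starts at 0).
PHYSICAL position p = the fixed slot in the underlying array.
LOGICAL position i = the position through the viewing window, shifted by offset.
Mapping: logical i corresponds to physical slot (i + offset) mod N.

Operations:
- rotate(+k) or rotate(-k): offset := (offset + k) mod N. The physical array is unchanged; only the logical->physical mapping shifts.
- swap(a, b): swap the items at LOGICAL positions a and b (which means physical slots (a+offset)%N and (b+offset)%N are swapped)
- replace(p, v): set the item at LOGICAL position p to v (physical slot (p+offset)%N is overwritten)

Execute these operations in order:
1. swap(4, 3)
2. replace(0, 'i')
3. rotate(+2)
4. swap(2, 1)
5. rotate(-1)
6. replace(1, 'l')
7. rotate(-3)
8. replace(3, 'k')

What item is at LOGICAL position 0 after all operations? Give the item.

After op 1 (swap(4, 3)): offset=0, physical=[A,B,C,E,D], logical=[A,B,C,E,D]
After op 2 (replace(0, 'i')): offset=0, physical=[i,B,C,E,D], logical=[i,B,C,E,D]
After op 3 (rotate(+2)): offset=2, physical=[i,B,C,E,D], logical=[C,E,D,i,B]
After op 4 (swap(2, 1)): offset=2, physical=[i,B,C,D,E], logical=[C,D,E,i,B]
After op 5 (rotate(-1)): offset=1, physical=[i,B,C,D,E], logical=[B,C,D,E,i]
After op 6 (replace(1, 'l')): offset=1, physical=[i,B,l,D,E], logical=[B,l,D,E,i]
After op 7 (rotate(-3)): offset=3, physical=[i,B,l,D,E], logical=[D,E,i,B,l]
After op 8 (replace(3, 'k')): offset=3, physical=[i,k,l,D,E], logical=[D,E,i,k,l]

Answer: D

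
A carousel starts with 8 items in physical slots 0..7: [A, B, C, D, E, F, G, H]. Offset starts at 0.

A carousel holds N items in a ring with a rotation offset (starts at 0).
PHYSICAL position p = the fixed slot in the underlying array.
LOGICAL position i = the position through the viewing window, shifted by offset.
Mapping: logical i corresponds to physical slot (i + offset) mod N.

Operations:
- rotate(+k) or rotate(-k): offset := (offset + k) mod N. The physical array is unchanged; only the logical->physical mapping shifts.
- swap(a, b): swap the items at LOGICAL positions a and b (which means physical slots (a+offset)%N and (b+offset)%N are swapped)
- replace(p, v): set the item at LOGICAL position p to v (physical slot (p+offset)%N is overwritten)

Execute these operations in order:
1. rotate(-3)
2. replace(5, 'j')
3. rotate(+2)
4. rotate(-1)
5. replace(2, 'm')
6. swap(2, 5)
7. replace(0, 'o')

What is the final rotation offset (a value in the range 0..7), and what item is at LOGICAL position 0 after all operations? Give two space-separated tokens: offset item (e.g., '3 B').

Answer: 6 o

Derivation:
After op 1 (rotate(-3)): offset=5, physical=[A,B,C,D,E,F,G,H], logical=[F,G,H,A,B,C,D,E]
After op 2 (replace(5, 'j')): offset=5, physical=[A,B,j,D,E,F,G,H], logical=[F,G,H,A,B,j,D,E]
After op 3 (rotate(+2)): offset=7, physical=[A,B,j,D,E,F,G,H], logical=[H,A,B,j,D,E,F,G]
After op 4 (rotate(-1)): offset=6, physical=[A,B,j,D,E,F,G,H], logical=[G,H,A,B,j,D,E,F]
After op 5 (replace(2, 'm')): offset=6, physical=[m,B,j,D,E,F,G,H], logical=[G,H,m,B,j,D,E,F]
After op 6 (swap(2, 5)): offset=6, physical=[D,B,j,m,E,F,G,H], logical=[G,H,D,B,j,m,E,F]
After op 7 (replace(0, 'o')): offset=6, physical=[D,B,j,m,E,F,o,H], logical=[o,H,D,B,j,m,E,F]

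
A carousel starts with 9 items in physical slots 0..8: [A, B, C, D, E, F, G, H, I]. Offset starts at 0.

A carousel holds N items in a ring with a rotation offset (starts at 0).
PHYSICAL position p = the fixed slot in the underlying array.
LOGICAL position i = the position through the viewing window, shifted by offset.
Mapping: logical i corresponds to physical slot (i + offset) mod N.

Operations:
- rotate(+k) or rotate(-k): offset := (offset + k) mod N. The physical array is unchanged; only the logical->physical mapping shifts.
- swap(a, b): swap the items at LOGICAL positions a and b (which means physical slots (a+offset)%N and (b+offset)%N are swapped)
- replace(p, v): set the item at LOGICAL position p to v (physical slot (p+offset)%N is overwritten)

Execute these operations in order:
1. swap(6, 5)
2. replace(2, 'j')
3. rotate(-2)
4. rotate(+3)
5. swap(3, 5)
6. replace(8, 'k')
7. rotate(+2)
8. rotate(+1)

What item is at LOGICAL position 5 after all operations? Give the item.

Answer: k

Derivation:
After op 1 (swap(6, 5)): offset=0, physical=[A,B,C,D,E,G,F,H,I], logical=[A,B,C,D,E,G,F,H,I]
After op 2 (replace(2, 'j')): offset=0, physical=[A,B,j,D,E,G,F,H,I], logical=[A,B,j,D,E,G,F,H,I]
After op 3 (rotate(-2)): offset=7, physical=[A,B,j,D,E,G,F,H,I], logical=[H,I,A,B,j,D,E,G,F]
After op 4 (rotate(+3)): offset=1, physical=[A,B,j,D,E,G,F,H,I], logical=[B,j,D,E,G,F,H,I,A]
After op 5 (swap(3, 5)): offset=1, physical=[A,B,j,D,F,G,E,H,I], logical=[B,j,D,F,G,E,H,I,A]
After op 6 (replace(8, 'k')): offset=1, physical=[k,B,j,D,F,G,E,H,I], logical=[B,j,D,F,G,E,H,I,k]
After op 7 (rotate(+2)): offset=3, physical=[k,B,j,D,F,G,E,H,I], logical=[D,F,G,E,H,I,k,B,j]
After op 8 (rotate(+1)): offset=4, physical=[k,B,j,D,F,G,E,H,I], logical=[F,G,E,H,I,k,B,j,D]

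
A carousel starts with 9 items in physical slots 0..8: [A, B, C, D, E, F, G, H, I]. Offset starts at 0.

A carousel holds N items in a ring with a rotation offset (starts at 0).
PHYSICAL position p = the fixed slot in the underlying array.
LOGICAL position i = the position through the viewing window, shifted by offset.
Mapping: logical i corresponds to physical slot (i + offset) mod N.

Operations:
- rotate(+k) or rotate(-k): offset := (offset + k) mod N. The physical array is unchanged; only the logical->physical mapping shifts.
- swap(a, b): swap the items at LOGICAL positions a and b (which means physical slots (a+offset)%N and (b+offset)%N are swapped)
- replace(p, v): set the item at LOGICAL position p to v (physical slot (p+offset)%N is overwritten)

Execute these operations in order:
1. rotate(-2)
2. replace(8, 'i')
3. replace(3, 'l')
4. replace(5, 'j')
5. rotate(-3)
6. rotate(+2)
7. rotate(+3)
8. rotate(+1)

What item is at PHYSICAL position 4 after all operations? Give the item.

Answer: E

Derivation:
After op 1 (rotate(-2)): offset=7, physical=[A,B,C,D,E,F,G,H,I], logical=[H,I,A,B,C,D,E,F,G]
After op 2 (replace(8, 'i')): offset=7, physical=[A,B,C,D,E,F,i,H,I], logical=[H,I,A,B,C,D,E,F,i]
After op 3 (replace(3, 'l')): offset=7, physical=[A,l,C,D,E,F,i,H,I], logical=[H,I,A,l,C,D,E,F,i]
After op 4 (replace(5, 'j')): offset=7, physical=[A,l,C,j,E,F,i,H,I], logical=[H,I,A,l,C,j,E,F,i]
After op 5 (rotate(-3)): offset=4, physical=[A,l,C,j,E,F,i,H,I], logical=[E,F,i,H,I,A,l,C,j]
After op 6 (rotate(+2)): offset=6, physical=[A,l,C,j,E,F,i,H,I], logical=[i,H,I,A,l,C,j,E,F]
After op 7 (rotate(+3)): offset=0, physical=[A,l,C,j,E,F,i,H,I], logical=[A,l,C,j,E,F,i,H,I]
After op 8 (rotate(+1)): offset=1, physical=[A,l,C,j,E,F,i,H,I], logical=[l,C,j,E,F,i,H,I,A]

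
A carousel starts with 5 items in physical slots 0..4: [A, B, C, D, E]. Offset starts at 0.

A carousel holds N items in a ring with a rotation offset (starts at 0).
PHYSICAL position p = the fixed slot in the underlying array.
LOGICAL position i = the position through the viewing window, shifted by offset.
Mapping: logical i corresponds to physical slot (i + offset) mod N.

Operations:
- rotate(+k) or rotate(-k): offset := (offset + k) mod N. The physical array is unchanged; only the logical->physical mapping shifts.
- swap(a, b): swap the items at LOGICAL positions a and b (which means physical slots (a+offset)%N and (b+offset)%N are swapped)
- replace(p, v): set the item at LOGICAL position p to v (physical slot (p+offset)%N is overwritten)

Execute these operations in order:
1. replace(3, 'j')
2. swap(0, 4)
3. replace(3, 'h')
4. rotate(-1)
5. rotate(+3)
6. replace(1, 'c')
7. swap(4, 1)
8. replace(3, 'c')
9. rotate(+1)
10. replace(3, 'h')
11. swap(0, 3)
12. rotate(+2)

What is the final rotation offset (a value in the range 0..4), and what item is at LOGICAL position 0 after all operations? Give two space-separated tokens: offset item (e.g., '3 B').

Answer: 0 c

Derivation:
After op 1 (replace(3, 'j')): offset=0, physical=[A,B,C,j,E], logical=[A,B,C,j,E]
After op 2 (swap(0, 4)): offset=0, physical=[E,B,C,j,A], logical=[E,B,C,j,A]
After op 3 (replace(3, 'h')): offset=0, physical=[E,B,C,h,A], logical=[E,B,C,h,A]
After op 4 (rotate(-1)): offset=4, physical=[E,B,C,h,A], logical=[A,E,B,C,h]
After op 5 (rotate(+3)): offset=2, physical=[E,B,C,h,A], logical=[C,h,A,E,B]
After op 6 (replace(1, 'c')): offset=2, physical=[E,B,C,c,A], logical=[C,c,A,E,B]
After op 7 (swap(4, 1)): offset=2, physical=[E,c,C,B,A], logical=[C,B,A,E,c]
After op 8 (replace(3, 'c')): offset=2, physical=[c,c,C,B,A], logical=[C,B,A,c,c]
After op 9 (rotate(+1)): offset=3, physical=[c,c,C,B,A], logical=[B,A,c,c,C]
After op 10 (replace(3, 'h')): offset=3, physical=[c,h,C,B,A], logical=[B,A,c,h,C]
After op 11 (swap(0, 3)): offset=3, physical=[c,B,C,h,A], logical=[h,A,c,B,C]
After op 12 (rotate(+2)): offset=0, physical=[c,B,C,h,A], logical=[c,B,C,h,A]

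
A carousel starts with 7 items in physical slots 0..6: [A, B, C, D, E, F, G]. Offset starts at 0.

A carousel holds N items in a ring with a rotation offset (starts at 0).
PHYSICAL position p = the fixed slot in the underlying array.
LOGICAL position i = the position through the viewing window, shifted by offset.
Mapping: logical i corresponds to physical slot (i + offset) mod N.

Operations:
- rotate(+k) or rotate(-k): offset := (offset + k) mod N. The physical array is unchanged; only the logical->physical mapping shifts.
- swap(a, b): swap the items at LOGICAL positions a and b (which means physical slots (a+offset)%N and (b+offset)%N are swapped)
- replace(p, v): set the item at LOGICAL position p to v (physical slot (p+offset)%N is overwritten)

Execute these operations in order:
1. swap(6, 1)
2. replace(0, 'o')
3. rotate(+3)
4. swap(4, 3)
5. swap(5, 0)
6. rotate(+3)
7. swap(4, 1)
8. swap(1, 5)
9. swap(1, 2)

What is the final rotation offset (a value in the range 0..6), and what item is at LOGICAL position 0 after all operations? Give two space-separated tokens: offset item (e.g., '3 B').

After op 1 (swap(6, 1)): offset=0, physical=[A,G,C,D,E,F,B], logical=[A,G,C,D,E,F,B]
After op 2 (replace(0, 'o')): offset=0, physical=[o,G,C,D,E,F,B], logical=[o,G,C,D,E,F,B]
After op 3 (rotate(+3)): offset=3, physical=[o,G,C,D,E,F,B], logical=[D,E,F,B,o,G,C]
After op 4 (swap(4, 3)): offset=3, physical=[B,G,C,D,E,F,o], logical=[D,E,F,o,B,G,C]
After op 5 (swap(5, 0)): offset=3, physical=[B,D,C,G,E,F,o], logical=[G,E,F,o,B,D,C]
After op 6 (rotate(+3)): offset=6, physical=[B,D,C,G,E,F,o], logical=[o,B,D,C,G,E,F]
After op 7 (swap(4, 1)): offset=6, physical=[G,D,C,B,E,F,o], logical=[o,G,D,C,B,E,F]
After op 8 (swap(1, 5)): offset=6, physical=[E,D,C,B,G,F,o], logical=[o,E,D,C,B,G,F]
After op 9 (swap(1, 2)): offset=6, physical=[D,E,C,B,G,F,o], logical=[o,D,E,C,B,G,F]

Answer: 6 o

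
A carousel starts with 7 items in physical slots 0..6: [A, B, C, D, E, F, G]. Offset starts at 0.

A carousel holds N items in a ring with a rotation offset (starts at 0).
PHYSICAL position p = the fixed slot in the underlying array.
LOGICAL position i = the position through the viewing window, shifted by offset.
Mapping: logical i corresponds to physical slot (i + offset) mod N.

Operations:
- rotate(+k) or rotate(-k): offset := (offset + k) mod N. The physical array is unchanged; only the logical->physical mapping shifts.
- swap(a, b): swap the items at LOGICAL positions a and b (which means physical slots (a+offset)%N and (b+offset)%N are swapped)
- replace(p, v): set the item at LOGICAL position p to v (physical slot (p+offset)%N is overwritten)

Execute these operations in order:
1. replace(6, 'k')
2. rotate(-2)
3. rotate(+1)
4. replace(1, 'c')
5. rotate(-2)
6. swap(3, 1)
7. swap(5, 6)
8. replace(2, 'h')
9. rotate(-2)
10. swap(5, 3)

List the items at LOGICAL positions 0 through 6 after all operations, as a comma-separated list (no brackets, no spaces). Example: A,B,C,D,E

Answer: D,C,E,F,h,c,B

Derivation:
After op 1 (replace(6, 'k')): offset=0, physical=[A,B,C,D,E,F,k], logical=[A,B,C,D,E,F,k]
After op 2 (rotate(-2)): offset=5, physical=[A,B,C,D,E,F,k], logical=[F,k,A,B,C,D,E]
After op 3 (rotate(+1)): offset=6, physical=[A,B,C,D,E,F,k], logical=[k,A,B,C,D,E,F]
After op 4 (replace(1, 'c')): offset=6, physical=[c,B,C,D,E,F,k], logical=[k,c,B,C,D,E,F]
After op 5 (rotate(-2)): offset=4, physical=[c,B,C,D,E,F,k], logical=[E,F,k,c,B,C,D]
After op 6 (swap(3, 1)): offset=4, physical=[F,B,C,D,E,c,k], logical=[E,c,k,F,B,C,D]
After op 7 (swap(5, 6)): offset=4, physical=[F,B,D,C,E,c,k], logical=[E,c,k,F,B,D,C]
After op 8 (replace(2, 'h')): offset=4, physical=[F,B,D,C,E,c,h], logical=[E,c,h,F,B,D,C]
After op 9 (rotate(-2)): offset=2, physical=[F,B,D,C,E,c,h], logical=[D,C,E,c,h,F,B]
After op 10 (swap(5, 3)): offset=2, physical=[c,B,D,C,E,F,h], logical=[D,C,E,F,h,c,B]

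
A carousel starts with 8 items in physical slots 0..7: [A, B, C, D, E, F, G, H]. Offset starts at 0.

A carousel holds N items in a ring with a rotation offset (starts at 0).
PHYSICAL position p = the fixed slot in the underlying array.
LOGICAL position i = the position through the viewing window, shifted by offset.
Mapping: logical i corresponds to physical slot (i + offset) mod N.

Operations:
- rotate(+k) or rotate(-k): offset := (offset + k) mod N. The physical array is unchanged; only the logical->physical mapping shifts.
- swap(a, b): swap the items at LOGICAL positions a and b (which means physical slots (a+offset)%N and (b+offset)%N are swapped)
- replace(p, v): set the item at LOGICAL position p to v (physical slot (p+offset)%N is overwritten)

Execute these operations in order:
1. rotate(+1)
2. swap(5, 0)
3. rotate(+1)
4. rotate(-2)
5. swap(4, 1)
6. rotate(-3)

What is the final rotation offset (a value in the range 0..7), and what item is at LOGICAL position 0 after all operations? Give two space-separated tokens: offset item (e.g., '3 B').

Answer: 5 F

Derivation:
After op 1 (rotate(+1)): offset=1, physical=[A,B,C,D,E,F,G,H], logical=[B,C,D,E,F,G,H,A]
After op 2 (swap(5, 0)): offset=1, physical=[A,G,C,D,E,F,B,H], logical=[G,C,D,E,F,B,H,A]
After op 3 (rotate(+1)): offset=2, physical=[A,G,C,D,E,F,B,H], logical=[C,D,E,F,B,H,A,G]
After op 4 (rotate(-2)): offset=0, physical=[A,G,C,D,E,F,B,H], logical=[A,G,C,D,E,F,B,H]
After op 5 (swap(4, 1)): offset=0, physical=[A,E,C,D,G,F,B,H], logical=[A,E,C,D,G,F,B,H]
After op 6 (rotate(-3)): offset=5, physical=[A,E,C,D,G,F,B,H], logical=[F,B,H,A,E,C,D,G]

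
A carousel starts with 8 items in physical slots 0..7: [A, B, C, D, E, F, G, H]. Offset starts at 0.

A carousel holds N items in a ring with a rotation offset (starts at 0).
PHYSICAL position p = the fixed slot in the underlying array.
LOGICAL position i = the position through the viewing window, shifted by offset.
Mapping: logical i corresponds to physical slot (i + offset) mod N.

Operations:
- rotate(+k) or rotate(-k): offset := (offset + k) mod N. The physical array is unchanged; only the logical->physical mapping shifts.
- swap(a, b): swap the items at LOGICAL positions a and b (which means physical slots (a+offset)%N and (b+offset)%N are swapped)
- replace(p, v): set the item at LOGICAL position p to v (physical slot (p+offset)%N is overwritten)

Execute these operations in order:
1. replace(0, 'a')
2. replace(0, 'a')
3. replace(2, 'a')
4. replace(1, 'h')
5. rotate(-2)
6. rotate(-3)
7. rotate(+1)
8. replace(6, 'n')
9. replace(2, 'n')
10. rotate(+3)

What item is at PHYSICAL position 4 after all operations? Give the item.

Answer: E

Derivation:
After op 1 (replace(0, 'a')): offset=0, physical=[a,B,C,D,E,F,G,H], logical=[a,B,C,D,E,F,G,H]
After op 2 (replace(0, 'a')): offset=0, physical=[a,B,C,D,E,F,G,H], logical=[a,B,C,D,E,F,G,H]
After op 3 (replace(2, 'a')): offset=0, physical=[a,B,a,D,E,F,G,H], logical=[a,B,a,D,E,F,G,H]
After op 4 (replace(1, 'h')): offset=0, physical=[a,h,a,D,E,F,G,H], logical=[a,h,a,D,E,F,G,H]
After op 5 (rotate(-2)): offset=6, physical=[a,h,a,D,E,F,G,H], logical=[G,H,a,h,a,D,E,F]
After op 6 (rotate(-3)): offset=3, physical=[a,h,a,D,E,F,G,H], logical=[D,E,F,G,H,a,h,a]
After op 7 (rotate(+1)): offset=4, physical=[a,h,a,D,E,F,G,H], logical=[E,F,G,H,a,h,a,D]
After op 8 (replace(6, 'n')): offset=4, physical=[a,h,n,D,E,F,G,H], logical=[E,F,G,H,a,h,n,D]
After op 9 (replace(2, 'n')): offset=4, physical=[a,h,n,D,E,F,n,H], logical=[E,F,n,H,a,h,n,D]
After op 10 (rotate(+3)): offset=7, physical=[a,h,n,D,E,F,n,H], logical=[H,a,h,n,D,E,F,n]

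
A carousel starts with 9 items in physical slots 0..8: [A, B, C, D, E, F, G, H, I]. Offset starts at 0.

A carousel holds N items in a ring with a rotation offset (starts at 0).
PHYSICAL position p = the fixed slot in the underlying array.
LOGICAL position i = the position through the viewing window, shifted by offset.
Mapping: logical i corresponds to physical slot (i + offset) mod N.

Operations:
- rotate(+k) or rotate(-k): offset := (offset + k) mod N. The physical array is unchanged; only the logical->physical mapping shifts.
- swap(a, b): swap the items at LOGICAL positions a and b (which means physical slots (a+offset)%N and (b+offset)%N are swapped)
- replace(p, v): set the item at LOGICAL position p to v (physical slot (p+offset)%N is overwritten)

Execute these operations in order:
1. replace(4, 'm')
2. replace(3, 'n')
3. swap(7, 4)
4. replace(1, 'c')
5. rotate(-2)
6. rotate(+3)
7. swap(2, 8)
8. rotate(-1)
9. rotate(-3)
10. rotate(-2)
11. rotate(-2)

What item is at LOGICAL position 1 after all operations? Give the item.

After op 1 (replace(4, 'm')): offset=0, physical=[A,B,C,D,m,F,G,H,I], logical=[A,B,C,D,m,F,G,H,I]
After op 2 (replace(3, 'n')): offset=0, physical=[A,B,C,n,m,F,G,H,I], logical=[A,B,C,n,m,F,G,H,I]
After op 3 (swap(7, 4)): offset=0, physical=[A,B,C,n,H,F,G,m,I], logical=[A,B,C,n,H,F,G,m,I]
After op 4 (replace(1, 'c')): offset=0, physical=[A,c,C,n,H,F,G,m,I], logical=[A,c,C,n,H,F,G,m,I]
After op 5 (rotate(-2)): offset=7, physical=[A,c,C,n,H,F,G,m,I], logical=[m,I,A,c,C,n,H,F,G]
After op 6 (rotate(+3)): offset=1, physical=[A,c,C,n,H,F,G,m,I], logical=[c,C,n,H,F,G,m,I,A]
After op 7 (swap(2, 8)): offset=1, physical=[n,c,C,A,H,F,G,m,I], logical=[c,C,A,H,F,G,m,I,n]
After op 8 (rotate(-1)): offset=0, physical=[n,c,C,A,H,F,G,m,I], logical=[n,c,C,A,H,F,G,m,I]
After op 9 (rotate(-3)): offset=6, physical=[n,c,C,A,H,F,G,m,I], logical=[G,m,I,n,c,C,A,H,F]
After op 10 (rotate(-2)): offset=4, physical=[n,c,C,A,H,F,G,m,I], logical=[H,F,G,m,I,n,c,C,A]
After op 11 (rotate(-2)): offset=2, physical=[n,c,C,A,H,F,G,m,I], logical=[C,A,H,F,G,m,I,n,c]

Answer: A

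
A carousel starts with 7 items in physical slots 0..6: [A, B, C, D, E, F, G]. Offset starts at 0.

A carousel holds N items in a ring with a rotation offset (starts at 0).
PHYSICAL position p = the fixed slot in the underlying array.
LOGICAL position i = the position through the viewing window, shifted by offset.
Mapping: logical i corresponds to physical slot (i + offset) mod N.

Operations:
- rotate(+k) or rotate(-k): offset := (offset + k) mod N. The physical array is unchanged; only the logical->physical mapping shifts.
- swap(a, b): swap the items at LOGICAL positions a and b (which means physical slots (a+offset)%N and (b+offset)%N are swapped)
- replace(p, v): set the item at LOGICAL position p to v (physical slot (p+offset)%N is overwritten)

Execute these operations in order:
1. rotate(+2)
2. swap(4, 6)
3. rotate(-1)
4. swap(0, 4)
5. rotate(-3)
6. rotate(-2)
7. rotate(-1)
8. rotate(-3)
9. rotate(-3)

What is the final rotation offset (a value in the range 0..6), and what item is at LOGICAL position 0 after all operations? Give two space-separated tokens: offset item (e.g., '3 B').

After op 1 (rotate(+2)): offset=2, physical=[A,B,C,D,E,F,G], logical=[C,D,E,F,G,A,B]
After op 2 (swap(4, 6)): offset=2, physical=[A,G,C,D,E,F,B], logical=[C,D,E,F,B,A,G]
After op 3 (rotate(-1)): offset=1, physical=[A,G,C,D,E,F,B], logical=[G,C,D,E,F,B,A]
After op 4 (swap(0, 4)): offset=1, physical=[A,F,C,D,E,G,B], logical=[F,C,D,E,G,B,A]
After op 5 (rotate(-3)): offset=5, physical=[A,F,C,D,E,G,B], logical=[G,B,A,F,C,D,E]
After op 6 (rotate(-2)): offset=3, physical=[A,F,C,D,E,G,B], logical=[D,E,G,B,A,F,C]
After op 7 (rotate(-1)): offset=2, physical=[A,F,C,D,E,G,B], logical=[C,D,E,G,B,A,F]
After op 8 (rotate(-3)): offset=6, physical=[A,F,C,D,E,G,B], logical=[B,A,F,C,D,E,G]
After op 9 (rotate(-3)): offset=3, physical=[A,F,C,D,E,G,B], logical=[D,E,G,B,A,F,C]

Answer: 3 D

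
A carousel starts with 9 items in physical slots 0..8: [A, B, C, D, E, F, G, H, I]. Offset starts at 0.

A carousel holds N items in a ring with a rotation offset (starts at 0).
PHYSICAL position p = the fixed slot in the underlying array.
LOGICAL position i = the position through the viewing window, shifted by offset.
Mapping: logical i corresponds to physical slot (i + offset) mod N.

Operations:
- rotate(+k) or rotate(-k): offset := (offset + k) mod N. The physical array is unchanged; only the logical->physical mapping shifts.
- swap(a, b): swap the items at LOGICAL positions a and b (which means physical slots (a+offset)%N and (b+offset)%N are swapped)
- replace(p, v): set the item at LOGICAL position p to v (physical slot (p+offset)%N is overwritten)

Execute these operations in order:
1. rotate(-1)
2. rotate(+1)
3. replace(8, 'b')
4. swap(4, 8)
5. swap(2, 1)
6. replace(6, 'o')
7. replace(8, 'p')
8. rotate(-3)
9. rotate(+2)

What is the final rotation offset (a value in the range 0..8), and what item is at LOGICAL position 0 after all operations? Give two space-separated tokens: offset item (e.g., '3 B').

After op 1 (rotate(-1)): offset=8, physical=[A,B,C,D,E,F,G,H,I], logical=[I,A,B,C,D,E,F,G,H]
After op 2 (rotate(+1)): offset=0, physical=[A,B,C,D,E,F,G,H,I], logical=[A,B,C,D,E,F,G,H,I]
After op 3 (replace(8, 'b')): offset=0, physical=[A,B,C,D,E,F,G,H,b], logical=[A,B,C,D,E,F,G,H,b]
After op 4 (swap(4, 8)): offset=0, physical=[A,B,C,D,b,F,G,H,E], logical=[A,B,C,D,b,F,G,H,E]
After op 5 (swap(2, 1)): offset=0, physical=[A,C,B,D,b,F,G,H,E], logical=[A,C,B,D,b,F,G,H,E]
After op 6 (replace(6, 'o')): offset=0, physical=[A,C,B,D,b,F,o,H,E], logical=[A,C,B,D,b,F,o,H,E]
After op 7 (replace(8, 'p')): offset=0, physical=[A,C,B,D,b,F,o,H,p], logical=[A,C,B,D,b,F,o,H,p]
After op 8 (rotate(-3)): offset=6, physical=[A,C,B,D,b,F,o,H,p], logical=[o,H,p,A,C,B,D,b,F]
After op 9 (rotate(+2)): offset=8, physical=[A,C,B,D,b,F,o,H,p], logical=[p,A,C,B,D,b,F,o,H]

Answer: 8 p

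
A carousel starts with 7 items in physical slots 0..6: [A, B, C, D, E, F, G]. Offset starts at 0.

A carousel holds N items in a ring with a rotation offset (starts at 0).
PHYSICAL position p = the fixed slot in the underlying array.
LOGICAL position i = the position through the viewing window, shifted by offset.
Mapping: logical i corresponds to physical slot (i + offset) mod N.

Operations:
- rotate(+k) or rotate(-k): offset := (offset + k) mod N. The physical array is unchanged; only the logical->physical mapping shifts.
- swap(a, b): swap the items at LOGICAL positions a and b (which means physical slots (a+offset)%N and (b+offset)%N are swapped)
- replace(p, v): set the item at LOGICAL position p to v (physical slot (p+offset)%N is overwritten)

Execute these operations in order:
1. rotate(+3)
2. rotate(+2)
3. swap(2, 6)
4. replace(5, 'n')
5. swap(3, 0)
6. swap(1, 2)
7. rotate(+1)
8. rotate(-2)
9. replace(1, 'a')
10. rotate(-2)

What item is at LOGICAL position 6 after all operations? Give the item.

After op 1 (rotate(+3)): offset=3, physical=[A,B,C,D,E,F,G], logical=[D,E,F,G,A,B,C]
After op 2 (rotate(+2)): offset=5, physical=[A,B,C,D,E,F,G], logical=[F,G,A,B,C,D,E]
After op 3 (swap(2, 6)): offset=5, physical=[E,B,C,D,A,F,G], logical=[F,G,E,B,C,D,A]
After op 4 (replace(5, 'n')): offset=5, physical=[E,B,C,n,A,F,G], logical=[F,G,E,B,C,n,A]
After op 5 (swap(3, 0)): offset=5, physical=[E,F,C,n,A,B,G], logical=[B,G,E,F,C,n,A]
After op 6 (swap(1, 2)): offset=5, physical=[G,F,C,n,A,B,E], logical=[B,E,G,F,C,n,A]
After op 7 (rotate(+1)): offset=6, physical=[G,F,C,n,A,B,E], logical=[E,G,F,C,n,A,B]
After op 8 (rotate(-2)): offset=4, physical=[G,F,C,n,A,B,E], logical=[A,B,E,G,F,C,n]
After op 9 (replace(1, 'a')): offset=4, physical=[G,F,C,n,A,a,E], logical=[A,a,E,G,F,C,n]
After op 10 (rotate(-2)): offset=2, physical=[G,F,C,n,A,a,E], logical=[C,n,A,a,E,G,F]

Answer: F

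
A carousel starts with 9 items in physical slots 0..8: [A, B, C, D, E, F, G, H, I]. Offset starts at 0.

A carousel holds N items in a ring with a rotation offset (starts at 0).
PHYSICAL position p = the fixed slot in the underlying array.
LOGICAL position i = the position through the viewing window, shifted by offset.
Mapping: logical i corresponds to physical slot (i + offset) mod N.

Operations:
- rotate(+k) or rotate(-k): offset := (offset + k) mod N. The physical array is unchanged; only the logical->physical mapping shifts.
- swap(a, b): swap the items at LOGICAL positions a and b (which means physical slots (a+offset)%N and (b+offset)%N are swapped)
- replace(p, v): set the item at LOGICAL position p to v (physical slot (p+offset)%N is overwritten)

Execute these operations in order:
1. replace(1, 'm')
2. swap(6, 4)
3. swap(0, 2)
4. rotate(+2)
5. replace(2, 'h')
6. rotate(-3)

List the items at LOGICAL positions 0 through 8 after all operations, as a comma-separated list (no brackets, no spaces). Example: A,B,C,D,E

After op 1 (replace(1, 'm')): offset=0, physical=[A,m,C,D,E,F,G,H,I], logical=[A,m,C,D,E,F,G,H,I]
After op 2 (swap(6, 4)): offset=0, physical=[A,m,C,D,G,F,E,H,I], logical=[A,m,C,D,G,F,E,H,I]
After op 3 (swap(0, 2)): offset=0, physical=[C,m,A,D,G,F,E,H,I], logical=[C,m,A,D,G,F,E,H,I]
After op 4 (rotate(+2)): offset=2, physical=[C,m,A,D,G,F,E,H,I], logical=[A,D,G,F,E,H,I,C,m]
After op 5 (replace(2, 'h')): offset=2, physical=[C,m,A,D,h,F,E,H,I], logical=[A,D,h,F,E,H,I,C,m]
After op 6 (rotate(-3)): offset=8, physical=[C,m,A,D,h,F,E,H,I], logical=[I,C,m,A,D,h,F,E,H]

Answer: I,C,m,A,D,h,F,E,H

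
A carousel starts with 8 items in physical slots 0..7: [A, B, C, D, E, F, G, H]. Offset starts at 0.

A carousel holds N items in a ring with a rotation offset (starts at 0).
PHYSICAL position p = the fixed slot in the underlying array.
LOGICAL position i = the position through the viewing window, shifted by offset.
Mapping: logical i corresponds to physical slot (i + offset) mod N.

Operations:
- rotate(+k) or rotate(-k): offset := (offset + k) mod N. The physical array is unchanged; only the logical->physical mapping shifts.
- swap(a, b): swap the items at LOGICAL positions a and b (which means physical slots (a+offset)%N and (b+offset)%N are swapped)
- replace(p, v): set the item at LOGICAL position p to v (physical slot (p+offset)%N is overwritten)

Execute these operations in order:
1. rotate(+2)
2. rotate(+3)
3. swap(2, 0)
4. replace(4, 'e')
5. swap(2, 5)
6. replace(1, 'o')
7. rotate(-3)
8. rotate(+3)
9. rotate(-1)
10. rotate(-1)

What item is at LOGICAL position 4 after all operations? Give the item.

After op 1 (rotate(+2)): offset=2, physical=[A,B,C,D,E,F,G,H], logical=[C,D,E,F,G,H,A,B]
After op 2 (rotate(+3)): offset=5, physical=[A,B,C,D,E,F,G,H], logical=[F,G,H,A,B,C,D,E]
After op 3 (swap(2, 0)): offset=5, physical=[A,B,C,D,E,H,G,F], logical=[H,G,F,A,B,C,D,E]
After op 4 (replace(4, 'e')): offset=5, physical=[A,e,C,D,E,H,G,F], logical=[H,G,F,A,e,C,D,E]
After op 5 (swap(2, 5)): offset=5, physical=[A,e,F,D,E,H,G,C], logical=[H,G,C,A,e,F,D,E]
After op 6 (replace(1, 'o')): offset=5, physical=[A,e,F,D,E,H,o,C], logical=[H,o,C,A,e,F,D,E]
After op 7 (rotate(-3)): offset=2, physical=[A,e,F,D,E,H,o,C], logical=[F,D,E,H,o,C,A,e]
After op 8 (rotate(+3)): offset=5, physical=[A,e,F,D,E,H,o,C], logical=[H,o,C,A,e,F,D,E]
After op 9 (rotate(-1)): offset=4, physical=[A,e,F,D,E,H,o,C], logical=[E,H,o,C,A,e,F,D]
After op 10 (rotate(-1)): offset=3, physical=[A,e,F,D,E,H,o,C], logical=[D,E,H,o,C,A,e,F]

Answer: C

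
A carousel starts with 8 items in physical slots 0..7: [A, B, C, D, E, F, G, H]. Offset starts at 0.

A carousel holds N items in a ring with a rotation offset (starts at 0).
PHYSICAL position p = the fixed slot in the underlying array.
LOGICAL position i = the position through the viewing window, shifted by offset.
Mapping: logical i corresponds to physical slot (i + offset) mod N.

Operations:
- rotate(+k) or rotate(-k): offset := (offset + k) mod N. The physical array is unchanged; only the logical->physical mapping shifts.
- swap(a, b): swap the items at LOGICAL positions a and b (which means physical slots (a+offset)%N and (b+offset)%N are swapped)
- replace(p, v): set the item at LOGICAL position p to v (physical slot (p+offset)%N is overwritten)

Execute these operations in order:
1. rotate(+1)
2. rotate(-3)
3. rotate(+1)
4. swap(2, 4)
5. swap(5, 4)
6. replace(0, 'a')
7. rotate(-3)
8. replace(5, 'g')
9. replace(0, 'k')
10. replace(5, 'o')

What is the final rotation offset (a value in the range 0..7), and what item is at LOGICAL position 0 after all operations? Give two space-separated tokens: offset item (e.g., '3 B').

Answer: 4 k

Derivation:
After op 1 (rotate(+1)): offset=1, physical=[A,B,C,D,E,F,G,H], logical=[B,C,D,E,F,G,H,A]
After op 2 (rotate(-3)): offset=6, physical=[A,B,C,D,E,F,G,H], logical=[G,H,A,B,C,D,E,F]
After op 3 (rotate(+1)): offset=7, physical=[A,B,C,D,E,F,G,H], logical=[H,A,B,C,D,E,F,G]
After op 4 (swap(2, 4)): offset=7, physical=[A,D,C,B,E,F,G,H], logical=[H,A,D,C,B,E,F,G]
After op 5 (swap(5, 4)): offset=7, physical=[A,D,C,E,B,F,G,H], logical=[H,A,D,C,E,B,F,G]
After op 6 (replace(0, 'a')): offset=7, physical=[A,D,C,E,B,F,G,a], logical=[a,A,D,C,E,B,F,G]
After op 7 (rotate(-3)): offset=4, physical=[A,D,C,E,B,F,G,a], logical=[B,F,G,a,A,D,C,E]
After op 8 (replace(5, 'g')): offset=4, physical=[A,g,C,E,B,F,G,a], logical=[B,F,G,a,A,g,C,E]
After op 9 (replace(0, 'k')): offset=4, physical=[A,g,C,E,k,F,G,a], logical=[k,F,G,a,A,g,C,E]
After op 10 (replace(5, 'o')): offset=4, physical=[A,o,C,E,k,F,G,a], logical=[k,F,G,a,A,o,C,E]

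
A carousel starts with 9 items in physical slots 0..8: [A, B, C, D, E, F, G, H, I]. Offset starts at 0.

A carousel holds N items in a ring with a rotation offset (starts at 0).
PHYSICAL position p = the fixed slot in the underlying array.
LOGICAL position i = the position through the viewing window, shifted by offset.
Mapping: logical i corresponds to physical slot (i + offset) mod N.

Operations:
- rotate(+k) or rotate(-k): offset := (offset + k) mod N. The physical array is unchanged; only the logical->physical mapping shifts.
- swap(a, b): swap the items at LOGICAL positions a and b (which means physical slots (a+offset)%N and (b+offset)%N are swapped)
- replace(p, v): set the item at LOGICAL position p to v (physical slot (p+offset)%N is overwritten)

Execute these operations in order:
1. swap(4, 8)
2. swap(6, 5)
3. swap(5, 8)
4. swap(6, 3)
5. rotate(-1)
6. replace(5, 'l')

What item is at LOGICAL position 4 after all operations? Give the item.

After op 1 (swap(4, 8)): offset=0, physical=[A,B,C,D,I,F,G,H,E], logical=[A,B,C,D,I,F,G,H,E]
After op 2 (swap(6, 5)): offset=0, physical=[A,B,C,D,I,G,F,H,E], logical=[A,B,C,D,I,G,F,H,E]
After op 3 (swap(5, 8)): offset=0, physical=[A,B,C,D,I,E,F,H,G], logical=[A,B,C,D,I,E,F,H,G]
After op 4 (swap(6, 3)): offset=0, physical=[A,B,C,F,I,E,D,H,G], logical=[A,B,C,F,I,E,D,H,G]
After op 5 (rotate(-1)): offset=8, physical=[A,B,C,F,I,E,D,H,G], logical=[G,A,B,C,F,I,E,D,H]
After op 6 (replace(5, 'l')): offset=8, physical=[A,B,C,F,l,E,D,H,G], logical=[G,A,B,C,F,l,E,D,H]

Answer: F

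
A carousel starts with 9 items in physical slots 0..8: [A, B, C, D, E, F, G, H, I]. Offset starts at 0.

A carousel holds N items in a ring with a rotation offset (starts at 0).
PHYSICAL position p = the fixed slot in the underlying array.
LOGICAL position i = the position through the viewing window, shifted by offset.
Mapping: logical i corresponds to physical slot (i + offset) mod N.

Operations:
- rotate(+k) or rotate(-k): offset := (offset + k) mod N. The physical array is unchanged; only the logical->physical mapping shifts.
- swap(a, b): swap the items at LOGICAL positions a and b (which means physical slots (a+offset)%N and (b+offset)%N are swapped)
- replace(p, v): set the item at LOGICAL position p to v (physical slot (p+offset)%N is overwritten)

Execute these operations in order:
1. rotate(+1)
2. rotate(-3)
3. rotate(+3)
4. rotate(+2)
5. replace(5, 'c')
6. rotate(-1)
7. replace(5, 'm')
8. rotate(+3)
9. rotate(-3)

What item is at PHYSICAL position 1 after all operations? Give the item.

After op 1 (rotate(+1)): offset=1, physical=[A,B,C,D,E,F,G,H,I], logical=[B,C,D,E,F,G,H,I,A]
After op 2 (rotate(-3)): offset=7, physical=[A,B,C,D,E,F,G,H,I], logical=[H,I,A,B,C,D,E,F,G]
After op 3 (rotate(+3)): offset=1, physical=[A,B,C,D,E,F,G,H,I], logical=[B,C,D,E,F,G,H,I,A]
After op 4 (rotate(+2)): offset=3, physical=[A,B,C,D,E,F,G,H,I], logical=[D,E,F,G,H,I,A,B,C]
After op 5 (replace(5, 'c')): offset=3, physical=[A,B,C,D,E,F,G,H,c], logical=[D,E,F,G,H,c,A,B,C]
After op 6 (rotate(-1)): offset=2, physical=[A,B,C,D,E,F,G,H,c], logical=[C,D,E,F,G,H,c,A,B]
After op 7 (replace(5, 'm')): offset=2, physical=[A,B,C,D,E,F,G,m,c], logical=[C,D,E,F,G,m,c,A,B]
After op 8 (rotate(+3)): offset=5, physical=[A,B,C,D,E,F,G,m,c], logical=[F,G,m,c,A,B,C,D,E]
After op 9 (rotate(-3)): offset=2, physical=[A,B,C,D,E,F,G,m,c], logical=[C,D,E,F,G,m,c,A,B]

Answer: B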